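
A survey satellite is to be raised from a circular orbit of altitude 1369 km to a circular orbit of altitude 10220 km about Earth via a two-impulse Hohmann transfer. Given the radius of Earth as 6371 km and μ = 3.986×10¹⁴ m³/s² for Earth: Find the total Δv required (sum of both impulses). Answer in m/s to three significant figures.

Δv_total ≈ 2200 m/s

r₁ = 6371 + 1369 = 7740.0 km = 7.7400×10⁶ m.
r₂ = 6371 + 10220 = 16591 km = 1.6591×10⁷ m.
Transfer ellipse a_t = (r₁ + r₂)/2 = 1.217×10⁷ m.
At r₁: circular v_c1 = √(μ/r₁) = 7176 m/s; transfer-perigee v_p = √[μ(2/r₁ − 1/a_t)] = 8380 m/s.
Δv₁ = v_p − v_c1 = 1204 m/s.
At r₂: circular v_c2 = √(μ/r₂) = 4902 m/s; transfer-apogee v_a = √[μ(2/r₂ − 1/a_t)] = 3910 m/s.
Δv₂ = v_c2 − v_a = 991.9 m/s.
Total Δv = Δv₁ + Δv₂ = 2196 m/s.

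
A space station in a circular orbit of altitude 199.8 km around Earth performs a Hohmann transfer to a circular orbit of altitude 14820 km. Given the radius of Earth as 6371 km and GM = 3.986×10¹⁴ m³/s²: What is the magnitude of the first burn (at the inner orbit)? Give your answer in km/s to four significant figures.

Δv ≈ 1.835 km/s

r₁ = 6371 + 199.8 = 6570.8 km = 6.5708×10⁶ m.
r₂ = 6371 + 14820 = 21191 km = 2.1191×10⁷ m.
Transfer ellipse a_t = (r₁ + r₂)/2 = 1.388×10⁷ m.
At r₁: circular v_c1 = √(μ/r₁) = 7789 m/s; transfer-perigee v_p = √[μ(2/r₁ − 1/a_t)] = 9623 m/s.
Δv₁ = v_p − v_c1 = 1835 m/s.
= 1.835 km/s.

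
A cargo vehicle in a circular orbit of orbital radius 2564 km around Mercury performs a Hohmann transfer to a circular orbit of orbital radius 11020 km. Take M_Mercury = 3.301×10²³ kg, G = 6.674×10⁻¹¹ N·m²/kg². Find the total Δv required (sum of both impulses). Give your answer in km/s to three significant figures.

Δv_total ≈ 1.35 km/s

μ = GM = 6.674×10⁻¹¹ × 3.301×10²³ = 2.203×10¹³ m³/s².
r₁ = 2564 km = 2.564×10⁶ m.
r₂ = 11020 km = 1.102×10⁷ m.
Transfer ellipse a_t = (r₁ + r₂)/2 = 6.792×10⁶ m.
At r₁: circular v_c1 = √(μ/r₁) = 2931 m/s; transfer-periherm v_p = √[μ(2/r₁ − 1/a_t)] = 3734 m/s.
Δv₁ = v_p − v_c1 = 802.5 m/s.
At r₂: circular v_c2 = √(μ/r₂) = 1414 m/s; transfer-apoherm v_a = √[μ(2/r₂ − 1/a_t)] = 868.7 m/s.
Δv₂ = v_c2 − v_a = 545.2 m/s.
Total Δv = Δv₁ + Δv₂ = 1348 m/s = 1.348 km/s.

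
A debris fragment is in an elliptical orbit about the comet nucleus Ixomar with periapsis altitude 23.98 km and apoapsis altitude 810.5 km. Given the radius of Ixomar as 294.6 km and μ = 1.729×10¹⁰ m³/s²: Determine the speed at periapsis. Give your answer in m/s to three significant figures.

r_p = 294.6 + 23.98 = 318.58 km = 3.1858×10⁵ m.
r_a = 294.6 + 810.5 = 1105.1 km = 1.1051×10⁶ m.
Semi-major axis a = (r_p + r_a)/2 = 711.84 km = 7.118×10⁵ m.
Vis-viva: v² = μ(2/r − 1/a) = 1.729×10¹⁰ × (6.278×10⁻⁶ − 1.405×10⁻⁶) = 8.425×10⁴ m²/s².
v = 290.3 m/s.

v ≈ 290 m/s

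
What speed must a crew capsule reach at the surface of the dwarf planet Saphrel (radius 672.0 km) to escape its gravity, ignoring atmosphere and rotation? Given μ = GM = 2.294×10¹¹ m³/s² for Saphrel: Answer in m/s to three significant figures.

v_esc ≈ 826 m/s

r = R = 6.720×10⁵ m.
Escape speed v_esc = √(2μ/r) = √(2 × 2.294×10¹¹ / 6.720×10⁵) = √(6.827×10⁵) = 826.3 m/s.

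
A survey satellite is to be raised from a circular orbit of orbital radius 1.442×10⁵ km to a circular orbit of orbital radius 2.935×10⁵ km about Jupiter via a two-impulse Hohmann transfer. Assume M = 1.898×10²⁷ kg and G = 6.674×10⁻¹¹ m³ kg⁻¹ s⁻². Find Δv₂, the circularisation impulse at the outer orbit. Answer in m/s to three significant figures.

μ = GM = 6.674×10⁻¹¹ × 1.898×10²⁷ = 1.267×10¹⁷ m³/s².
r₁ = 1.442×10⁵ km = 1.442×10⁸ m.
r₂ = 2.935×10⁵ km = 2.935×10⁸ m.
Transfer ellipse a_t = (r₁ + r₂)/2 = 2.188×10⁸ m.
At r₁: circular v_c1 = √(μ/r₁) = 29640 m/s; transfer-perijove v_p = √[μ(2/r₁ − 1/a_t)] = 34320 m/s.
At r₂: circular v_c2 = √(μ/r₂) = 20770 m/s; transfer-apojove v_a = √[μ(2/r₂ − 1/a_t)] = 16860 m/s.
Δv₂ = v_c2 − v_a = 3911 m/s.

Δv ≈ 3910 m/s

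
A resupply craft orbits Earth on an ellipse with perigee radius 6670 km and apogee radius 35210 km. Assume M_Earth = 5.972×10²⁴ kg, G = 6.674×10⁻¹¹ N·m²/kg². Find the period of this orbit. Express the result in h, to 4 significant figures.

μ = GM = 6.674×10⁻¹¹ × 5.972×10²⁴ = 3.986×10¹⁴ m³/s².
Semi-major axis a = (r_p + r_a)/2 = (6670.0 + 35210)/2 = 20940 km = 2.094×10⁷ m.
By Kepler's third law T = 2π√(a³/μ) = 2π × 4.800×10³ = 3.016×10⁴ s.
= 8.377 h.

T ≈ 8.377 h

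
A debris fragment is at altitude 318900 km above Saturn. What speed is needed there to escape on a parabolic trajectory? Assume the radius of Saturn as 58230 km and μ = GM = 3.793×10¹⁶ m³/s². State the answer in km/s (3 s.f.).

r = 58230 + 318900 = 377130 km = 3.7713×10⁸ m.
Escape speed v_esc = √(2μ/r) = √(2 × 3.793×10¹⁶ / 3.771×10⁸) = √(2.012×10⁸) = 14180 m/s.
= 14.18 km/s.

v_esc ≈ 14.2 km/s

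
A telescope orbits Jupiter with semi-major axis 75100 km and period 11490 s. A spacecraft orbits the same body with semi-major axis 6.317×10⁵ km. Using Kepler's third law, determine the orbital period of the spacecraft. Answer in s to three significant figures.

T₂ ≈ 2.80×10⁵ s

Kepler's third law: T² ∝ a³, so T₂ = T₁ (a₂/a₁)^(3/2).
a₂/a₁ = 8.411, (a₂/a₁)^(3/2) = 24.40.
T₂ = 11490 × 24.40 = 2.803×10⁵ s.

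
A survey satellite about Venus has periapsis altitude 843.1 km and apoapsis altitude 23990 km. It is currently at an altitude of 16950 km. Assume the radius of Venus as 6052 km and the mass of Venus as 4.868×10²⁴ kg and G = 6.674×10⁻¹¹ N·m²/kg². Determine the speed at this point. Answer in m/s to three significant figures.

v ≈ 3260 m/s

μ = GM = 6.674×10⁻¹¹ × 4.868×10²⁴ = 3.249×10¹⁴ m³/s².
r_p = 6052 + 843.1 = 6895.1 km = 6.8951×10⁶ m.
r_a = 6052 + 23990 = 30042 km = 3.0042×10⁷ m.
r = 6052 + 16950 = 23002 km = 2.300×10⁷ m.
Semi-major axis a = (r_p + r_a)/2 = 18469 km = 1.847×10⁷ m.
Vis-viva: v² = μ(2/r − 1/a) = 3.249×10¹⁴ × (8.695×10⁻⁸ − 5.415×10⁻⁸) = 1.066×10⁷ m²/s².
v = 3265 m/s.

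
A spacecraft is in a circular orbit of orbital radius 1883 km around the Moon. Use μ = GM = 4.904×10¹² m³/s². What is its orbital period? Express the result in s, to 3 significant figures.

r = 1883 km = 1.883×10⁶ m.
Kepler's third law: T = 2π√(r³/μ) = 2π√((1.883×10⁶)³ / 4.904×10¹²).
r³/μ = 1.361×10⁶ s², so T = 2π × 1.167×10³ = 7.331×10³ s.

T ≈ 7330 s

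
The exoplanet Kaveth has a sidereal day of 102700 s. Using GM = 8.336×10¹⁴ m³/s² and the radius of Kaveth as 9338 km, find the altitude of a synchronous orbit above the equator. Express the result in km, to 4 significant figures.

h_sync ≈ 51280 km

A synchronous orbit has period T, so by Kepler's third law a = (μT²/4π²)^(1/3).
μT²/4π² = 8.336×10¹⁴ × (1.027×10⁵)² / 39.48 = 2.227×10²³ m³.
a = 6.061×10⁷ m = 60615 km.
Altitude h = a − R = 60615 − 9338 = 51277 km.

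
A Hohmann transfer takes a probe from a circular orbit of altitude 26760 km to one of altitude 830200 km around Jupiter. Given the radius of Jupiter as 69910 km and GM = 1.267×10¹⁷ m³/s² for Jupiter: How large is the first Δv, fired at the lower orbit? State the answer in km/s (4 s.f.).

r₁ = 69910 + 26760 = 96670 km = 9.6670×10⁷ m.
r₂ = 69910 + 830200 = 900110 km = 9.0011×10⁸ m.
Transfer ellipse a_t = (r₁ + r₂)/2 = 4.984×10⁸ m.
At r₁: circular v_c1 = √(μ/r₁) = 36200 m/s; transfer-perijove v_p = √[μ(2/r₁ − 1/a_t)] = 48650 m/s.
Δv₁ = v_p − v_c1 = 12450 m/s.
= 12.45 km/s.

Δv ≈ 12.45 km/s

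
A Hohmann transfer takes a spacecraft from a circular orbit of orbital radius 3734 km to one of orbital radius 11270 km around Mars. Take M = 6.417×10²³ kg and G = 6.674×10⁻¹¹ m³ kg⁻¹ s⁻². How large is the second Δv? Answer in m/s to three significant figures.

μ = GM = 6.674×10⁻¹¹ × 6.417×10²³ = 4.283×10¹³ m³/s².
r₁ = 3734 km = 3.734×10⁶ m.
r₂ = 11270 km = 1.127×10⁷ m.
Transfer ellipse a_t = (r₁ + r₂)/2 = 7.502×10⁶ m.
At r₁: circular v_c1 = √(μ/r₁) = 3387 m/s; transfer-periapsis v_p = √[μ(2/r₁ − 1/a_t)] = 4151 m/s.
At r₂: circular v_c2 = √(μ/r₂) = 1949 m/s; transfer-apoapsis v_a = √[μ(2/r₂ − 1/a_t)] = 1375 m/s.
Δv₂ = v_c2 − v_a = 574.1 m/s.

Δv ≈ 574 m/s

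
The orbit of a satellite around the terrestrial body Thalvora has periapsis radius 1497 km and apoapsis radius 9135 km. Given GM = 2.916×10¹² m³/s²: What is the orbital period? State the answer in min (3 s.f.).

Semi-major axis a = (r_p + r_a)/2 = (1497.0 + 9135.0)/2 = 5316.0 km = 5.316×10⁶ m.
By Kepler's third law T = 2π√(a³/μ) = 2π × 7.178×10³ = 4.510×10⁴ s.
= 751.6 min.

T ≈ 752 min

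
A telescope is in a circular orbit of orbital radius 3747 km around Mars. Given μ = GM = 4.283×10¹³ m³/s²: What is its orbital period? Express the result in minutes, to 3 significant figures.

T ≈ 116 minutes

r = 3747 km = 3.747×10⁶ m.
Kepler's third law: T = 2π√(r³/μ) = 2π√((3.747×10⁶)³ / 4.283×10¹³).
r³/μ = 1.228×10⁶ s², so T = 2π × 1.108×10³ = 6.964×10³ s.
Converting: 6.964×10³ s ÷ 60.00 = 116.1 minutes.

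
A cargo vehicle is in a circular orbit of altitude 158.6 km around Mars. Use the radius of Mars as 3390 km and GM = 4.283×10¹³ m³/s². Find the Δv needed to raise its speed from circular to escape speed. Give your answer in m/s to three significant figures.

r = 3390 + 158.6 = 3548.6 km = 3.5486×10⁶ m.
Circular speed v_c = √(μ/r) = 3474 m/s.
Escape speed v_esc = √(2μ/r) = √2 × v_c = 4913 m/s.
Δv = v_esc − v_c = 1439 m/s.

Δv ≈ 1440 m/s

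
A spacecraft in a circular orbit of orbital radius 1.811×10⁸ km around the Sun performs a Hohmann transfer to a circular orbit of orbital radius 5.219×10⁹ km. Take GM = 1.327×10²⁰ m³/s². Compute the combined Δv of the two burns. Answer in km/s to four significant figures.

r₁ = 1.811×10⁸ km = 1.811×10¹¹ m.
r₂ = 5.219×10⁹ km = 5.219×10¹² m.
Transfer ellipse a_t = (r₁ + r₂)/2 = 2.700×10¹² m.
At r₁: circular v_c1 = √(μ/r₁) = 27070 m/s; transfer-perihelion v_p = √[μ(2/r₁ − 1/a_t)] = 37630 m/s.
Δv₁ = v_p − v_c1 = 10570 m/s.
At r₂: circular v_c2 = √(μ/r₂) = 5042 m/s; transfer-aphelion v_a = √[μ(2/r₂ − 1/a_t)] = 1306 m/s.
Δv₂ = v_c2 − v_a = 3737 m/s.
Total Δv = Δv₁ + Δv₂ = 14300 m/s = 14.30 km/s.

Δv_total ≈ 14.30 km/s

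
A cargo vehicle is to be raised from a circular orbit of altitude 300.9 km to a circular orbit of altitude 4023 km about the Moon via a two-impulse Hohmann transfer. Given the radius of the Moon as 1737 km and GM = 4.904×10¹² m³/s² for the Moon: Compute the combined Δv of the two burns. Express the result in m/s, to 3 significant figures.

r₁ = 1737 + 300.9 = 2037.9 km = 2.0379×10⁶ m.
r₂ = 1737 + 4023 = 5760.0 km = 5.7600×10⁶ m.
Transfer ellipse a_t = (r₁ + r₂)/2 = 3.899×10⁶ m.
At r₁: circular v_c1 = √(μ/r₁) = 1551 m/s; transfer-perilune v_p = √[μ(2/r₁ − 1/a_t)] = 1885 m/s.
Δv₁ = v_p − v_c1 = 334.2 m/s.
At r₂: circular v_c2 = √(μ/r₂) = 922.7 m/s; transfer-apolune v_a = √[μ(2/r₂ − 1/a_t)] = 667.1 m/s.
Δv₂ = v_c2 − v_a = 255.6 m/s.
Total Δv = Δv₁ + Δv₂ = 589.8 m/s.

Δv_total ≈ 590 m/s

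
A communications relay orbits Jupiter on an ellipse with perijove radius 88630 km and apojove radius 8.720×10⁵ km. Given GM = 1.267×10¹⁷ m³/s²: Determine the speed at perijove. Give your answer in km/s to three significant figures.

Semi-major axis a = (r_p + r_a)/2 = 4.8032×10⁵ km = 4.803×10⁸ m.
Vis-viva: v² = μ(2/r − 1/a) = 1.267×10¹⁷ × (2.257×10⁻⁸ − 2.082×10⁻⁹) = 2.595×10⁹ m²/s².
v = 50940 m/s = 50.94 km/s.

v ≈ 50.9 km/s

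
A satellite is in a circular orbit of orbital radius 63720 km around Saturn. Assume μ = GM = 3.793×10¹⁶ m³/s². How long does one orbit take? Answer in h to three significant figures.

T ≈ 4.56 h

r = 63720 km = 6.372×10⁷ m.
Kepler's third law: T = 2π√(r³/μ) = 2π√((6.372×10⁷)³ / 3.793×10¹⁶).
r³/μ = 6.821×10⁶ s², so T = 2π × 2.612×10³ = 1.641×10⁴ s.
Converting: 1.641×10⁴ s ÷ 3600 = 4.558 h.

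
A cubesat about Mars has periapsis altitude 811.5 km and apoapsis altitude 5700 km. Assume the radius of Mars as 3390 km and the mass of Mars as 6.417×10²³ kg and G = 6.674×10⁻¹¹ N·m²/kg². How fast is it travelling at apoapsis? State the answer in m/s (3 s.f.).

v ≈ 1730 m/s

μ = GM = 6.674×10⁻¹¹ × 6.417×10²³ = 4.283×10¹³ m³/s².
r_p = 3390 + 811.5 = 4201.5 km = 4.2015×10⁶ m.
r_a = 3390 + 5700 = 9090.0 km = 9.0900×10⁶ m.
Semi-major axis a = (r_p + r_a)/2 = 6645.8 km = 6.646×10⁶ m.
Vis-viva: v² = μ(2/r − 1/a) = 4.283×10¹³ × (2.200×10⁻⁷ − 1.505×10⁻⁷) = 2.979×10⁶ m²/s².
v = 1726 m/s.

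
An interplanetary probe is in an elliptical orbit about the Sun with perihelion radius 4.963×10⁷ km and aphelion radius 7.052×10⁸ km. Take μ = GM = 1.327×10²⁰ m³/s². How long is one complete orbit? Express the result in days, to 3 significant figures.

Semi-major axis a = (r_p + r_a)/2 = (4.9630×10⁷ + 7.0520×10⁸)/2 = 3.7742×10⁸ km = 3.774×10¹¹ m.
By Kepler's third law T = 2π√(a³/μ) = 2π × 2.013×10⁷ = 1.265×10⁸ s.
= 1464 days.

T ≈ 1460 days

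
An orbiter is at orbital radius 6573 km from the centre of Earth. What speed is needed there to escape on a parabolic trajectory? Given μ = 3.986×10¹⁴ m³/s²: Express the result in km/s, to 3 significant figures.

r = 6573 km = 6.573×10⁶ m.
Escape speed v_esc = √(2μ/r) = √(2 × 3.986×10¹⁴ / 6.573×10⁶) = √(1.213×10⁸) = 11010 m/s.
= 11.01 km/s.

v_esc ≈ 11.0 km/s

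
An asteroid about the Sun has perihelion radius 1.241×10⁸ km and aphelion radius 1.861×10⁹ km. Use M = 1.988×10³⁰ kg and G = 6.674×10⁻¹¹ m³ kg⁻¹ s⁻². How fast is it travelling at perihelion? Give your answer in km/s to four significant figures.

v ≈ 44.77 km/s

μ = GM = 6.674×10⁻¹¹ × 1.988×10³⁰ = 1.327×10²⁰ m³/s².
Semi-major axis a = (r_p + r_a)/2 = 9.9255×10⁸ km = 9.926×10¹¹ m.
Vis-viva: v² = μ(2/r − 1/a) = 1.327×10²⁰ × (1.612×10⁻¹¹ − 1.008×10⁻¹²) = 2.005×10⁹ m²/s².
v = 44770 m/s = 44.77 km/s.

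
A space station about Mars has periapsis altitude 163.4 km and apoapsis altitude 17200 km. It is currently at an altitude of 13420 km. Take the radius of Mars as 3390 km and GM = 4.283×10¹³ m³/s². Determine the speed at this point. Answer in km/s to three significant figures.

v ≈ 1.24 km/s

r_p = 3390 + 163.4 = 3553.4 km = 3.5534×10⁶ m.
r_a = 3390 + 17200 = 20590 km = 2.0590×10⁷ m.
r = 3390 + 13420 = 16810 km = 1.681×10⁷ m.
Semi-major axis a = (r_p + r_a)/2 = 12072 km = 1.207×10⁷ m.
Vis-viva: v² = μ(2/r − 1/a) = 4.283×10¹³ × (1.190×10⁻⁷ − 8.284×10⁻⁸) = 1.548×10⁶ m²/s².
v = 1244 m/s = 1.244 km/s.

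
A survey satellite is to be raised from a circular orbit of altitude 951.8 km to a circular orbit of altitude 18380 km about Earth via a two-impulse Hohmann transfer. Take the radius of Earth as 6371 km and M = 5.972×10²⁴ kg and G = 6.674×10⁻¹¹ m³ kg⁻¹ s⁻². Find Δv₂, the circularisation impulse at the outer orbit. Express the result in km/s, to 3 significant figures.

μ = GM = 6.674×10⁻¹¹ × 5.972×10²⁴ = 3.986×10¹⁴ m³/s².
r₁ = 6371 + 951.8 = 7322.8 km = 7.3228×10⁶ m.
r₂ = 6371 + 18380 = 24751 km = 2.4751×10⁷ m.
Transfer ellipse a_t = (r₁ + r₂)/2 = 1.604×10⁷ m.
At r₁: circular v_c1 = √(μ/r₁) = 7378 m/s; transfer-perigee v_p = √[μ(2/r₁ − 1/a_t)] = 9165 m/s.
At r₂: circular v_c2 = √(μ/r₂) = 4013 m/s; transfer-apogee v_a = √[μ(2/r₂ − 1/a_t)] = 2712 m/s.
Δv₂ = v_c2 − v_a = 1301 m/s.
= 1.301 km/s.

Δv ≈ 1.30 km/s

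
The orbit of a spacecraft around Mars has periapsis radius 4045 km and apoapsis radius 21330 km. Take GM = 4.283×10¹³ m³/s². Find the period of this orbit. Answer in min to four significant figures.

Semi-major axis a = (r_p + r_a)/2 = (4045.0 + 21330)/2 = 12688 km = 1.269×10⁷ m.
By Kepler's third law T = 2π√(a³/μ) = 2π × 6.905×10³ = 4.339×10⁴ s.
= 723.1 min.

T ≈ 723.1 min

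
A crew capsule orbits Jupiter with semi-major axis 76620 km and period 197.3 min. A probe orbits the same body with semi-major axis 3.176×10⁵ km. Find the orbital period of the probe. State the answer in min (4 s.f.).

T₂ ≈ 1665 min

Kepler's third law: T² ∝ a³, so T₂ = T₁ (a₂/a₁)^(3/2).
a₂/a₁ = 4.145, (a₂/a₁)^(3/2) = 8.439.
T₂ = 197.3 × 8.439 = 1665 min.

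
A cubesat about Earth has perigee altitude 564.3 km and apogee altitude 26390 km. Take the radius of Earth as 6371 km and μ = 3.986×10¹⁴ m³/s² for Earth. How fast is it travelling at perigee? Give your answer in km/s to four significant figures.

v ≈ 9.740 km/s

r_p = 6371 + 564.3 = 6935.3 km = 6.9353×10⁶ m.
r_a = 6371 + 26390 = 32761 km = 3.2761×10⁷ m.
Semi-major axis a = (r_p + r_a)/2 = 19848 km = 1.985×10⁷ m.
Vis-viva: v² = μ(2/r − 1/a) = 3.986×10¹⁴ × (2.884×10⁻⁷ − 5.038×10⁻⁸) = 9.487×10⁷ m²/s².
v = 9740 m/s = 9.740 km/s.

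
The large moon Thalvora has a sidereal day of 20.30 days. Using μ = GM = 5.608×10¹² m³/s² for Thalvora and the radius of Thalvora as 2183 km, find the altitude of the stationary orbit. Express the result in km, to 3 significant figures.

T = 20.30 days = 1.754×10⁶ s.
A synchronous orbit has period T, so by Kepler's third law a = (μT²/4π²)^(1/3).
μT²/4π² = 5.608×10¹² × (1.754×10⁶)² / 39.48 = 4.370×10²³ m³.
a = 7.589×10⁷ m = 75885 km.
Altitude h = a − R = 75885 − 2183 = 73702 km.

h_sync ≈ 73700 km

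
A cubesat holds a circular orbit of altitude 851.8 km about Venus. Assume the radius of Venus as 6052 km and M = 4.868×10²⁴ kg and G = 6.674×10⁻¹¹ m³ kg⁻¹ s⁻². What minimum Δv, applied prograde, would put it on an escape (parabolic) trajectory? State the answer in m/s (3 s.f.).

μ = GM = 6.674×10⁻¹¹ × 4.868×10²⁴ = 3.249×10¹⁴ m³/s².
r = 6052 + 851.8 = 6903.8 km = 6.9038×10⁶ m.
Circular speed v_c = √(μ/r) = 6860 m/s.
Escape speed v_esc = √(2μ/r) = √2 × v_c = 9702 m/s.
Δv = v_esc − v_c = 2842 m/s.

Δv ≈ 2840 m/s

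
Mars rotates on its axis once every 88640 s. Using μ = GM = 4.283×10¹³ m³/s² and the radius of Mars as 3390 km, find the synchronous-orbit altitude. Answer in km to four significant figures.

h_sync ≈ 17040 km

A synchronous orbit has period T, so by Kepler's third law a = (μT²/4π²)^(1/3).
μT²/4π² = 4.283×10¹³ × (8.864×10⁴)² / 39.48 = 8.524×10²¹ m³.
a = 2.043×10⁷ m = 20428 km.
Altitude h = a − R = 20428 − 3390 = 17038 km.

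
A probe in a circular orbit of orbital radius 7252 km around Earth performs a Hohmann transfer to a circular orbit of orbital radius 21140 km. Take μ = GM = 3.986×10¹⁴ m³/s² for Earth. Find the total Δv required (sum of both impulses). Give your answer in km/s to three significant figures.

r₁ = 7252 km = 7.252×10⁶ m.
r₂ = 21140 km = 2.114×10⁷ m.
Transfer ellipse a_t = (r₁ + r₂)/2 = 1.420×10⁷ m.
At r₁: circular v_c1 = √(μ/r₁) = 7414 m/s; transfer-perigee v_p = √[μ(2/r₁ − 1/a_t)] = 9047 m/s.
Δv₁ = v_p − v_c1 = 1633 m/s.
At r₂: circular v_c2 = √(μ/r₂) = 4342 m/s; transfer-apogee v_a = √[μ(2/r₂ − 1/a_t)] = 3104 m/s.
Δv₂ = v_c2 − v_a = 1239 m/s.
Total Δv = Δv₁ + Δv₂ = 2872 m/s = 2.872 km/s.

Δv_total ≈ 2.87 km/s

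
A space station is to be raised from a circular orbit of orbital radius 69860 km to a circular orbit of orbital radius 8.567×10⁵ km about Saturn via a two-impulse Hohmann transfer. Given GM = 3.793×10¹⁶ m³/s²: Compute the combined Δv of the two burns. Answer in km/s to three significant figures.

r₁ = 69860 km = 6.986×10⁷ m.
r₂ = 8.567×10⁵ km = 8.567×10⁸ m.
Transfer ellipse a_t = (r₁ + r₂)/2 = 4.633×10⁸ m.
At r₁: circular v_c1 = √(μ/r₁) = 23300 m/s; transfer-perikrone v_p = √[μ(2/r₁ − 1/a_t)] = 31690 m/s.
Δv₁ = v_p − v_c1 = 8385 m/s.
At r₂: circular v_c2 = √(μ/r₂) = 6654 m/s; transfer-apokrone v_a = √[μ(2/r₂ − 1/a_t)] = 2584 m/s.
Δv₂ = v_c2 − v_a = 4070 m/s.
Total Δv = Δv₁ + Δv₂ = 12460 m/s = 12.46 km/s.

Δv_total ≈ 12.5 km/s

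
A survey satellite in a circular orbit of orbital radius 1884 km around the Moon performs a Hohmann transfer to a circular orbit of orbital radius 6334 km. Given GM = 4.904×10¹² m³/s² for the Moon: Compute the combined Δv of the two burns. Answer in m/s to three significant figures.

r₁ = 1884 km = 1.884×10⁶ m.
r₂ = 6334 km = 6.334×10⁶ m.
Transfer ellipse a_t = (r₁ + r₂)/2 = 4.109×10⁶ m.
At r₁: circular v_c1 = √(μ/r₁) = 1613 m/s; transfer-perilune v_p = √[μ(2/r₁ − 1/a_t)] = 2003 m/s.
Δv₁ = v_p − v_c1 = 389.7 m/s.
At r₂: circular v_c2 = √(μ/r₂) = 879.9 m/s; transfer-apolune v_a = √[μ(2/r₂ − 1/a_t)] = 595.8 m/s.
Δv₂ = v_c2 − v_a = 284.1 m/s.
Total Δv = Δv₁ + Δv₂ = 673.8 m/s.

Δv_total ≈ 674 m/s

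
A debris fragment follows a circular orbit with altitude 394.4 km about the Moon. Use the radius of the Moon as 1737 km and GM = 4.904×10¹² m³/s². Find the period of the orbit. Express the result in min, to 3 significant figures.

T ≈ 147 min

r = 1737 + 394.4 = 2131.4 km = 2.1314×10⁶ m.
Kepler's third law: T = 2π√(r³/μ) = 2π√((2.131×10⁶)³ / 4.904×10¹²).
r³/μ = 1.974×10⁶ s², so T = 2π × 1.405×10³ = 8.829×10³ s.
Converting: 8.829×10³ s ÷ 60.00 = 147.1 min.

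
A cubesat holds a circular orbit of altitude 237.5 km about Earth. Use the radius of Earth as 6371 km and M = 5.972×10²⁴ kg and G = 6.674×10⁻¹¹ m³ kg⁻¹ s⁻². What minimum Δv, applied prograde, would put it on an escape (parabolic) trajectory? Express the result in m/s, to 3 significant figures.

Δv ≈ 3220 m/s

μ = GM = 6.674×10⁻¹¹ × 5.972×10²⁴ = 3.986×10¹⁴ m³/s².
r = 6371 + 237.5 = 6608.5 km = 6.6085×10⁶ m.
Circular speed v_c = √(μ/r) = 7766 m/s.
Escape speed v_esc = √(2μ/r) = √2 × v_c = 10980 m/s.
Δv = v_esc − v_c = 3217 m/s.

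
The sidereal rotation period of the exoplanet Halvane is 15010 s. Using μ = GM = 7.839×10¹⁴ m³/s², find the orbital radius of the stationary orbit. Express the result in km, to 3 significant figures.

A synchronous orbit has period T, so by Kepler's third law a = (μT²/4π²)^(1/3).
μT²/4π² = 7.839×10¹⁴ × (1.501×10⁴)² / 39.48 = 4.474×10²¹ m³.
a = 1.648×10⁷ m = 16477 km.

r_sync ≈ 16500 km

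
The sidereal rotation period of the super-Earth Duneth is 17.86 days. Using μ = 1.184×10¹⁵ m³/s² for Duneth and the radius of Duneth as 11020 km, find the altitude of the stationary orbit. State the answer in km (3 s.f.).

T = 17.86 days = 1.543×10⁶ s.
A synchronous orbit has period T, so by Kepler's third law a = (μT²/4π²)^(1/3).
μT²/4π² = 1.184×10¹⁵ × (1.543×10⁶)² / 39.48 = 7.141×10²⁵ m³.
a = 4.149×10⁸ m = 4.1488×10⁵ km.
Altitude h = a − R = 4.1488×10⁵ − 11020 = 4.0386×10⁵ km.

h_sync ≈ 4.04×10⁵ km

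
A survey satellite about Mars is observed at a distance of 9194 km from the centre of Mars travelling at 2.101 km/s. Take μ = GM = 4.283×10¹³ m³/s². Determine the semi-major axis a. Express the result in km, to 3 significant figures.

r = 9.194×10⁶ m.
Specific orbital energy ε = v²/2 − μ/r = (2101)²/2 − 4.283×10¹³/9.194×10⁶ = -2.451×10⁶ J/kg.
Since ε = −μ/(2a), a = −μ/(2ε) = 8.736×10⁶ m = 8735.9 km.

a ≈ 8740 km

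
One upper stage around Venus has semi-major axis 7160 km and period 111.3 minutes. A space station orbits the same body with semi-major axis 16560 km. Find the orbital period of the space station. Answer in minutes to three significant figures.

Kepler's third law: T² ∝ a³, so T₂ = T₁ (a₂/a₁)^(3/2).
a₂/a₁ = 2.313, (a₂/a₁)^(3/2) = 3.517.
T₂ = 111.3 × 3.517 = 391.5 minutes.

T₂ ≈ 391 minutes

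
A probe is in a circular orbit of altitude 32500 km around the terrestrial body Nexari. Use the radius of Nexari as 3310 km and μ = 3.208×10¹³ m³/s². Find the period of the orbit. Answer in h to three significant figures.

r = 3310 + 32500 = 35810 km = 3.5810×10⁷ m.
Kepler's third law: T = 2π√(r³/μ) = 2π√((3.581×10⁷)³ / 3.208×10¹³).
r³/μ = 1.431×10⁹ s², so T = 2π × 3.783×10⁴ = 2.377×10⁵ s.
Converting: 2.377×10⁵ s ÷ 3600 = 66.03 h.

T ≈ 66.0 h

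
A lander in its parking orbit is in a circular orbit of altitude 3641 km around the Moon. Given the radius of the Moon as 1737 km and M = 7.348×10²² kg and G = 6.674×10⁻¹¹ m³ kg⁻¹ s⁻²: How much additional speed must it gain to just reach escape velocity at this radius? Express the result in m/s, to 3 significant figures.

Δv ≈ 396 m/s

μ = GM = 6.674×10⁻¹¹ × 7.348×10²² = 4.904×10¹² m³/s².
r = 1737 + 3641 = 5378.0 km = 5.3780×10⁶ m.
Circular speed v_c = √(μ/r) = 954.9 m/s.
Escape speed v_esc = √(2μ/r) = √2 × v_c = 1350 m/s.
Δv = v_esc − v_c = 395.5 m/s.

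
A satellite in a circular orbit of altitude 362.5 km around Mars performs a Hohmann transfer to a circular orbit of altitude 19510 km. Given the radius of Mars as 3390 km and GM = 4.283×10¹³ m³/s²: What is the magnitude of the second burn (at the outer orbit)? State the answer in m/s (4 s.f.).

r₁ = 3390 + 362.5 = 3752.5 km = 3.7525×10⁶ m.
r₂ = 3390 + 19510 = 22900 km = 2.2900×10⁷ m.
Transfer ellipse a_t = (r₁ + r₂)/2 = 1.333×10⁷ m.
At r₁: circular v_c1 = √(μ/r₁) = 3378 m/s; transfer-periapsis v_p = √[μ(2/r₁ − 1/a_t)] = 4429 m/s.
At r₂: circular v_c2 = √(μ/r₂) = 1368 m/s; transfer-apoapsis v_a = √[μ(2/r₂ − 1/a_t)] = 725.7 m/s.
Δv₂ = v_c2 − v_a = 641.9 m/s.

Δv ≈ 641.9 m/s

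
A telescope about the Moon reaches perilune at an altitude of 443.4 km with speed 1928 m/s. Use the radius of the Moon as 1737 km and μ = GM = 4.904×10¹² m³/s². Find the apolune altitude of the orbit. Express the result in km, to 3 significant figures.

r_p = 1737 + 443.4 = 2180.4 km = 2.180×10⁶ m.
Specific energy ε = v²/2 − μ/r = -3.905×10⁵ J/kg, so a = −μ/(2ε) = 6.279×10⁶ m.
The apsides satisfy r_p + r_a = 2a, so the apolune radius is 2a − r_p = 1.038×10⁷ m = 10377 km.
Apolune altitude = 10377 − 1737 = 8639.7 km.

apolune altitude ≈ 8640 km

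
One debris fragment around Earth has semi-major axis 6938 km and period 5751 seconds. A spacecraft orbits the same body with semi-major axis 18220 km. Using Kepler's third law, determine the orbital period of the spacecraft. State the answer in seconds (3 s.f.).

T₂ ≈ 24500 seconds

Kepler's third law: T² ∝ a³, so T₂ = T₁ (a₂/a₁)^(3/2).
a₂/a₁ = 2.626, (a₂/a₁)^(3/2) = 4.256.
T₂ = 5751 × 4.256 = 24470 seconds.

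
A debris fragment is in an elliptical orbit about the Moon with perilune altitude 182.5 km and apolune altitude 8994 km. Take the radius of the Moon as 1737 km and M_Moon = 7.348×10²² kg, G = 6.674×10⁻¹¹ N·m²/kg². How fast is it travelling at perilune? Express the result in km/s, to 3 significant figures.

v ≈ 2.08 km/s

μ = GM = 6.674×10⁻¹¹ × 7.348×10²² = 4.904×10¹² m³/s².
r_p = 1737 + 182.5 = 1919.5 km = 1.9195×10⁶ m.
r_a = 1737 + 8994 = 10731 km = 1.0731×10⁷ m.
Semi-major axis a = (r_p + r_a)/2 = 6325.2 km = 6.325×10⁶ m.
Vis-viva: v² = μ(2/r − 1/a) = 4.904×10¹² × (1.042×10⁻⁶ − 1.581×10⁻⁷) = 4.334×10⁶ m²/s².
v = 2082 m/s = 2.082 km/s.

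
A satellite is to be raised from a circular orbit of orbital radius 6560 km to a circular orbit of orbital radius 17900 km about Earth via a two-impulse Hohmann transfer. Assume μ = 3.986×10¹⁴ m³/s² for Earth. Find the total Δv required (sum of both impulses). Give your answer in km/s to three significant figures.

Δv_total ≈ 2.90 km/s

r₁ = 6560 km = 6.560×10⁶ m.
r₂ = 17900 km = 1.790×10⁷ m.
Transfer ellipse a_t = (r₁ + r₂)/2 = 1.223×10⁷ m.
At r₁: circular v_c1 = √(μ/r₁) = 7795 m/s; transfer-perigee v_p = √[μ(2/r₁ − 1/a_t)] = 9430 m/s.
Δv₁ = v_p − v_c1 = 1635 m/s.
At r₂: circular v_c2 = √(μ/r₂) = 4719 m/s; transfer-apogee v_a = √[μ(2/r₂ − 1/a_t)] = 3456 m/s.
Δv₂ = v_c2 − v_a = 1263 m/s.
Total Δv = Δv₁ + Δv₂ = 2898 m/s = 2.898 km/s.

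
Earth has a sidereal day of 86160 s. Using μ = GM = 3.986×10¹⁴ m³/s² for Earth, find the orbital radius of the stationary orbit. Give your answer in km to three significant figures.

A synchronous orbit has period T, so by Kepler's third law a = (μT²/4π²)^(1/3).
μT²/4π² = 3.986×10¹⁴ × (8.616×10⁴)² / 39.48 = 7.495×10²² m³.
a = 4.216×10⁷ m = 42163 km.

r_sync ≈ 42200 km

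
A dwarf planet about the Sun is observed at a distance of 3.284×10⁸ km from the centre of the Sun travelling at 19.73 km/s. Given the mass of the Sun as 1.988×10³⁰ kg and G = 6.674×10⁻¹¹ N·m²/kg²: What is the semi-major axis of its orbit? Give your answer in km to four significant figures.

a ≈ 3.168×10⁸ km

μ = GM = 6.674×10⁻¹¹ × 1.988×10³⁰ = 1.327×10²⁰ m³/s².
r = 3.284×10¹¹ m.
Vis-viva rearranged: 1/a = 2/r − v²/μ = 6.090×10⁻¹² − 2.934×10⁻¹² = 3.156×10⁻¹² m⁻¹.
a = 3.168×10¹¹ m = 3.1684×10⁸ km.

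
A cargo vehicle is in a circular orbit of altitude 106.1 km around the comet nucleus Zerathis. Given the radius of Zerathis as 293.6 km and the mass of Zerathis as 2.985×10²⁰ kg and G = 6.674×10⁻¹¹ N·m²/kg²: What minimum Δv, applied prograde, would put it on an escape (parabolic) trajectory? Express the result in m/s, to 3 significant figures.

Δv ≈ 92.5 m/s

μ = GM = 6.674×10⁻¹¹ × 2.985×10²⁰ = 1.992×10¹⁰ m³/s².
r = 293.6 + 106.1 = 399.70 km = 3.9970×10⁵ m.
Circular speed v_c = √(μ/r) = 223.3 m/s.
Escape speed v_esc = √(2μ/r) = √2 × v_c = 315.7 m/s.
Δv = v_esc − v_c = 92.47 m/s.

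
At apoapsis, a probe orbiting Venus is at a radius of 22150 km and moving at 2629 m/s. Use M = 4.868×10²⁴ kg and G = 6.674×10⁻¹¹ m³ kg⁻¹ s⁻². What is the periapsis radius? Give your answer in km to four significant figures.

μ = GM = 6.674×10⁻¹¹ × 4.868×10²⁴ = 3.249×10¹⁴ m³/s².
r_a = 2.215×10⁷ m.
Specific energy ε = v²/2 − μ/r = -1.121×10⁷ J/kg, so a = −μ/(2ε) = 1.449×10⁷ m.
The apsides satisfy r_p + r_a = 2a, so the periapsis radius is 2a − r_a = 6.827×10⁶ m = 6827.2 km.

periapsis radius ≈ 6827 km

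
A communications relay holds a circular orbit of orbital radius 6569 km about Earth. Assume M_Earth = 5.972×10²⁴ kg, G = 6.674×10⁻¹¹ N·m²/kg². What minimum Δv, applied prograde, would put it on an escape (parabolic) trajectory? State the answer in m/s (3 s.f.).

Δv ≈ 3230 m/s

μ = GM = 6.674×10⁻¹¹ × 5.972×10²⁴ = 3.986×10¹⁴ m³/s².
r = 6569 km = 6.569×10⁶ m.
Circular speed v_c = √(μ/r) = 7789 m/s.
Escape speed v_esc = √(2μ/r) = √2 × v_c = 11020 m/s.
Δv = v_esc − v_c = 3226 m/s.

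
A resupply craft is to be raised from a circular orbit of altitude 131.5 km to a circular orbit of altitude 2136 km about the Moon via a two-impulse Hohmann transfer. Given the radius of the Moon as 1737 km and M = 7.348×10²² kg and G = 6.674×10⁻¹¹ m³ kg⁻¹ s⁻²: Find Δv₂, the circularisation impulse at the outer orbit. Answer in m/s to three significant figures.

Δv ≈ 217 m/s

μ = GM = 6.674×10⁻¹¹ × 7.348×10²² = 4.904×10¹² m³/s².
r₁ = 1737 + 131.5 = 1868.5 km = 1.8685×10⁶ m.
r₂ = 1737 + 2136 = 3873.0 km = 3.8730×10⁶ m.
Transfer ellipse a_t = (r₁ + r₂)/2 = 2.871×10⁶ m.
At r₁: circular v_c1 = √(μ/r₁) = 1620 m/s; transfer-perilune v_p = √[μ(2/r₁ − 1/a_t)] = 1882 m/s.
At r₂: circular v_c2 = √(μ/r₂) = 1125 m/s; transfer-apolune v_a = √[μ(2/r₂ − 1/a_t)] = 907.8 m/s.
Δv₂ = v_c2 − v_a = 217.4 m/s.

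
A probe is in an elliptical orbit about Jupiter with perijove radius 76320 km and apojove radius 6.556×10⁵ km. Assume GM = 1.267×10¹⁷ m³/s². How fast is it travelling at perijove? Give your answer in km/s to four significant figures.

Semi-major axis a = (r_p + r_a)/2 = 3.6596×10⁵ km = 3.660×10⁸ m.
Vis-viva: v² = μ(2/r − 1/a) = 1.267×10¹⁷ × (2.621×10⁻⁸ − 2.733×10⁻⁹) = 2.974×10⁹ m²/s².
v = 54530 m/s = 54.53 km/s.

v ≈ 54.53 km/s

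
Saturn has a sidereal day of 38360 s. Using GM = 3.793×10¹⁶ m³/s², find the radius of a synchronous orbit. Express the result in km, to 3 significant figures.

r_sync ≈ 1.12×10⁵ km

A synchronous orbit has period T, so by Kepler's third law a = (μT²/4π²)^(1/3).
μT²/4π² = 3.793×10¹⁶ × (3.836×10⁴)² / 39.48 = 1.414×10²⁴ m³.
a = 1.122×10⁸ m = 1.1223×10⁵ km.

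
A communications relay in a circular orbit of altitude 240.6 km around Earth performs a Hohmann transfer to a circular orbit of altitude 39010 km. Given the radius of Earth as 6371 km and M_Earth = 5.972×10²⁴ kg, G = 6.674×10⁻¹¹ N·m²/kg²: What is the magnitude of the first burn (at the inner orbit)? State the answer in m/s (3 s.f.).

μ = GM = 6.674×10⁻¹¹ × 5.972×10²⁴ = 3.986×10¹⁴ m³/s².
r₁ = 6371 + 240.6 = 6611.6 km = 6.6116×10⁶ m.
r₂ = 6371 + 39010 = 45381 km = 4.5381×10⁷ m.
Transfer ellipse a_t = (r₁ + r₂)/2 = 2.600×10⁷ m.
At r₁: circular v_c1 = √(μ/r₁) = 7764 m/s; transfer-perigee v_p = √[μ(2/r₁ − 1/a_t)] = 10260 m/s.
Δv₁ = v_p − v_c1 = 2494 m/s.

Δv ≈ 2490 m/s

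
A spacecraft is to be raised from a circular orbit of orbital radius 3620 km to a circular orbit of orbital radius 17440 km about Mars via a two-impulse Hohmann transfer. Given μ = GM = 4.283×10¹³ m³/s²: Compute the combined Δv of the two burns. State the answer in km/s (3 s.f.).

r₁ = 3620 km = 3.620×10⁶ m.
r₂ = 17440 km = 1.744×10⁷ m.
Transfer ellipse a_t = (r₁ + r₂)/2 = 1.053×10⁷ m.
At r₁: circular v_c1 = √(μ/r₁) = 3440 m/s; transfer-periapsis v_p = √[μ(2/r₁ − 1/a_t)] = 4427 m/s.
Δv₁ = v_p − v_c1 = 987.0 m/s.
At r₂: circular v_c2 = √(μ/r₂) = 1567 m/s; transfer-apoapsis v_a = √[μ(2/r₂ − 1/a_t)] = 918.8 m/s.
Δv₂ = v_c2 − v_a = 648.3 m/s.
Total Δv = Δv₁ + Δv₂ = 1635 m/s = 1.635 km/s.

Δv_total ≈ 1.64 km/s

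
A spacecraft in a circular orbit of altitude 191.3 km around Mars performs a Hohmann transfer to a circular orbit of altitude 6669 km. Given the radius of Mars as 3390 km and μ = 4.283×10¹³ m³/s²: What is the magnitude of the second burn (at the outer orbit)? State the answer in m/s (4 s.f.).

r₁ = 3390 + 191.3 = 3581.3 km = 3.5813×10⁶ m.
r₂ = 3390 + 6669 = 10059 km = 1.0059×10⁷ m.
Transfer ellipse a_t = (r₁ + r₂)/2 = 6.820×10⁶ m.
At r₁: circular v_c1 = √(μ/r₁) = 3458 m/s; transfer-periapsis v_p = √[μ(2/r₁ − 1/a_t)] = 4200 m/s.
At r₂: circular v_c2 = √(μ/r₂) = 2063 m/s; transfer-apoapsis v_a = √[μ(2/r₂ − 1/a_t)] = 1495 m/s.
Δv₂ = v_c2 − v_a = 568.2 m/s.

Δv ≈ 568.2 m/s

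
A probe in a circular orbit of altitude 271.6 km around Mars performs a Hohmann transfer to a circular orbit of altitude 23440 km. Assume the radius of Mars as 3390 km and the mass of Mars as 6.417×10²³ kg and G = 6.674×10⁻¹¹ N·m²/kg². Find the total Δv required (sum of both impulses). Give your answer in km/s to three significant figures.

Δv_total ≈ 1.76 km/s

μ = GM = 6.674×10⁻¹¹ × 6.417×10²³ = 4.283×10¹³ m³/s².
r₁ = 3390 + 271.6 = 3661.6 km = 3.6616×10⁶ m.
r₂ = 3390 + 23440 = 26830 km = 2.6830×10⁷ m.
Transfer ellipse a_t = (r₁ + r₂)/2 = 1.525×10⁷ m.
At r₁: circular v_c1 = √(μ/r₁) = 3420 m/s; transfer-periapsis v_p = √[μ(2/r₁ − 1/a_t)] = 4537 m/s.
Δv₁ = v_p − v_c1 = 1117 m/s.
At r₂: circular v_c2 = √(μ/r₂) = 1263 m/s; transfer-apoapsis v_a = √[μ(2/r₂ − 1/a_t)] = 619.2 m/s.
Δv₂ = v_c2 − v_a = 644.3 m/s.
Total Δv = Δv₁ + Δv₂ = 1761 m/s = 1.761 km/s.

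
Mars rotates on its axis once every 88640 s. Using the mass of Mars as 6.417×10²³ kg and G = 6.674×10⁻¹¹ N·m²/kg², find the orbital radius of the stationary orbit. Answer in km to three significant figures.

r_sync ≈ 20400 km

μ = GM = 6.674×10⁻¹¹ × 6.417×10²³ = 4.283×10¹³ m³/s².
A synchronous orbit has period T, so by Kepler's third law a = (μT²/4π²)^(1/3).
μT²/4π² = 4.283×10¹³ × (8.864×10⁴)² / 39.48 = 8.524×10²¹ m³.
a = 2.043×10⁷ m = 20427 km.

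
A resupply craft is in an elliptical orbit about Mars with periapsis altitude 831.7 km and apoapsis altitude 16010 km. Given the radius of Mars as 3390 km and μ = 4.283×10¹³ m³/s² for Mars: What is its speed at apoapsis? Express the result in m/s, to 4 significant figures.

v ≈ 888.3 m/s

r_p = 3390 + 831.7 = 4221.7 km = 4.2217×10⁶ m.
r_a = 3390 + 16010 = 19400 km = 1.9400×10⁷ m.
Semi-major axis a = (r_p + r_a)/2 = 11811 km = 1.181×10⁷ m.
Vis-viva: v² = μ(2/r − 1/a) = 4.283×10¹³ × (1.031×10⁻⁷ − 8.467×10⁻⁸) = 7.891×10⁵ m²/s².
v = 888.3 m/s.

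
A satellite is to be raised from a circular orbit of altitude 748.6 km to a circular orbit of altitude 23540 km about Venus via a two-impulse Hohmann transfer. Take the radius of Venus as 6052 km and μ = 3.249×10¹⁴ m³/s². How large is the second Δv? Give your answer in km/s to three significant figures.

r₁ = 6052 + 748.6 = 6800.6 km = 6.8006×10⁶ m.
r₂ = 6052 + 23540 = 29592 km = 2.9592×10⁷ m.
Transfer ellipse a_t = (r₁ + r₂)/2 = 1.820×10⁷ m.
At r₁: circular v_c1 = √(μ/r₁) = 6912 m/s; transfer-periapsis v_p = √[μ(2/r₁ − 1/a_t)] = 8814 m/s.
At r₂: circular v_c2 = √(μ/r₂) = 3314 m/s; transfer-apoapsis v_a = √[μ(2/r₂ − 1/a_t)] = 2026 m/s.
Δv₂ = v_c2 − v_a = 1288 m/s.
= 1.288 km/s.

Δv ≈ 1.29 km/s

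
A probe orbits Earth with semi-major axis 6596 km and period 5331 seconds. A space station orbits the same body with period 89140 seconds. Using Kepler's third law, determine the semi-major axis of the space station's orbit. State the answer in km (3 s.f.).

a₂ ≈ 43100 km

Kepler's third law: a³ ∝ T², so a₂ = a₁ (T₂/T₁)^(2/3).
T₂/T₁ = 16.72, (T₂/T₁)^(2/3) = 6.539.
a₂ = 6596 × 6.539 = 43130 km.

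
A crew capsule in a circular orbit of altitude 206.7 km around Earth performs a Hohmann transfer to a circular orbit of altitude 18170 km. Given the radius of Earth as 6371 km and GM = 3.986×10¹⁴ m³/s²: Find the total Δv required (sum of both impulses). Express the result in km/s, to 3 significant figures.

r₁ = 6371 + 206.7 = 6577.7 km = 6.5777×10⁶ m.
r₂ = 6371 + 18170 = 24541 km = 2.4541×10⁷ m.
Transfer ellipse a_t = (r₁ + r₂)/2 = 1.556×10⁷ m.
At r₁: circular v_c1 = √(μ/r₁) = 7785 m/s; transfer-perigee v_p = √[μ(2/r₁ − 1/a_t)] = 9776 m/s.
Δv₁ = v_p − v_c1 = 1992 m/s.
At r₂: circular v_c2 = √(μ/r₂) = 4030 m/s; transfer-apogee v_a = √[μ(2/r₂ − 1/a_t)] = 2620 m/s.
Δv₂ = v_c2 − v_a = 1410 m/s.
Total Δv = Δv₁ + Δv₂ = 3402 m/s = 3.402 km/s.

Δv_total ≈ 3.40 km/s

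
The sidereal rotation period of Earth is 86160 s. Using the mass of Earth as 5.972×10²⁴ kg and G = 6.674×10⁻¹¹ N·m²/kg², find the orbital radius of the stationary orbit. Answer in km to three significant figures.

r_sync ≈ 42200 km

μ = GM = 6.674×10⁻¹¹ × 5.972×10²⁴ = 3.986×10¹⁴ m³/s².
A synchronous orbit has period T, so by Kepler's third law a = (μT²/4π²)^(1/3).
μT²/4π² = 3.986×10¹⁴ × (8.616×10⁴)² / 39.48 = 7.495×10²² m³.
a = 4.216×10⁷ m = 42162 km.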